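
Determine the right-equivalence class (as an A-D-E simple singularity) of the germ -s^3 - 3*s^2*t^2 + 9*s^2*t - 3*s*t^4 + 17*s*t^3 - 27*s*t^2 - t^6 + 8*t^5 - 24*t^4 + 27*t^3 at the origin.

E_7

The Hessian of f at 0 has rank 0. Corank 2; j^3 = -(s - 3*t)^3 is a perfect cube, so E-series; the 4-jet and mu = 7 give E_7.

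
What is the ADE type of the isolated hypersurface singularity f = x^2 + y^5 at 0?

The Hessian of f at 0 is [[2, 0], [0, 0]] with rank 1, so corank 1. A Groebner basis of the Jacobian ideal J(f) in C{x,y} is {y^4, x}; counting standard monomials gives mu = 4. Corank 1: A-series; mu = 4 gives A_4.

A4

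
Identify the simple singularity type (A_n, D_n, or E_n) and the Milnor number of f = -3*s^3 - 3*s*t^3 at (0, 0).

The Hessian of f at 0 has rank 0. Corank 2; j^3 = -3*s^3 is a perfect cube, so E-series; the 4-jet and mu = 7 give E_7.

Type E_7, Milnor number mu = 7.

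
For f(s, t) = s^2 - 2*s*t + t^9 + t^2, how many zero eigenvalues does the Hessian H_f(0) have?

The Hessian at 0 is [[2, -2], [-2, 2]] of rank 1; hence corank 1.

1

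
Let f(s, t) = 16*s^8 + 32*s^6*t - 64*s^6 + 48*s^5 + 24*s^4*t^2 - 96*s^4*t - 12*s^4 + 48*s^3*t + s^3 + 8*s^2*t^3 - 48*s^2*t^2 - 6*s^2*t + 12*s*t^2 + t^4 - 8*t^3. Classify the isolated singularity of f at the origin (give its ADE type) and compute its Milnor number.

Type E_6, Milnor number mu = 6.

The Hessian of f at 0 is [[0, 0], [0, 0]] with rank 0, so corank 2. A Groebner basis of the Jacobian ideal J(f) in C{s,t} is {s^3 - 3*s^2/8 + 3*s*t/2 - 3*t^2/2, s^2*t - s^2/8 + s*t/2 - t^2/2, -s^2/32 + s*t^2 + s*t/8 - t^2/8, t^3}; counting standard monomials gives mu = 6. Corank 2; j^3 = (s - 2*t)^3 is a perfect cube, so E-series; the 4-jet and mu = 6 give E_6.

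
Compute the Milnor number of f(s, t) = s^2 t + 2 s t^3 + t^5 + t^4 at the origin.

5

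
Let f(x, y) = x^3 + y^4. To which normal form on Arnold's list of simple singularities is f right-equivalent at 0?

E_{6}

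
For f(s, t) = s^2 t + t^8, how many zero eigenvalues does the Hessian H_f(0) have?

2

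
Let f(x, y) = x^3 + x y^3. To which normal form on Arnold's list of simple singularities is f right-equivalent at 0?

E_{7}

The Hessian of f at 0 is [[0, 0], [0, 0]] with rank 0, so corank 2. A Groebner basis of the Jacobian ideal J(f) in C{x,y} is {x^3, x*y^2, 3*x^2 + y^3}; counting standard monomials gives mu = 7. Corank 2; j^3 = x^3 is a perfect cube, so E-series; the 4-jet and mu = 7 give E_7.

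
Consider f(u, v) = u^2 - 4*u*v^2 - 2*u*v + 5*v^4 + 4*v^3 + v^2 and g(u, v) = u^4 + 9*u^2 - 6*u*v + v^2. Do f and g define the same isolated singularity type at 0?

Yes.

The Hessian of f at 0 is [[2, -2], [-2, 2]] with rank 1, so corank 1. A Groebner basis of the Jacobian ideal J(f) in C{u,v} is {u^2 - u/2 + v/2, u*v - u/2 + v/2, -u/2 + v^2 + v/2}; counting standard monomials gives mu = 3. Corank 1: A-series; mu = 3 gives A_3. The Hessian of g at 0 is [[18, -6], [-6, 2]] with rank 1, so corank 1. A Groebner basis of the Jacobian ideal J(g) in C{u,v} is {v^3, u - v/3}; counting standard monomials gives mu = 3. Corank 1: A-series; mu = 3 gives A_3. Both have type A_3, hence right-equivalent.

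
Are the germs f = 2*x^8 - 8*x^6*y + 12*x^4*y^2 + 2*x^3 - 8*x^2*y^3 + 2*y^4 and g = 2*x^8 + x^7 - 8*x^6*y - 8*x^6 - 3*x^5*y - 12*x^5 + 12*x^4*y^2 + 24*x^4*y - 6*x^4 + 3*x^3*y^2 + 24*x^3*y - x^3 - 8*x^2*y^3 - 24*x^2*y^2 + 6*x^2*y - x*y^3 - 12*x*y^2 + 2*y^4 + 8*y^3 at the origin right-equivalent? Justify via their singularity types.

The Hessian of f at 0 has rank 0. Corank 2; j^3 = 2*x^3 is a perfect cube, so E-series; the 4-jet and mu = 6 give E_6. The Hessian of g at 0 has rank 0. Corank 2; j^3 = -(x - 2*y)^3 is a perfect cube, so E-series; the 4-jet and mu = 7 give E_7. f is E_6 but g is E_7, hence not right-equivalent.

No.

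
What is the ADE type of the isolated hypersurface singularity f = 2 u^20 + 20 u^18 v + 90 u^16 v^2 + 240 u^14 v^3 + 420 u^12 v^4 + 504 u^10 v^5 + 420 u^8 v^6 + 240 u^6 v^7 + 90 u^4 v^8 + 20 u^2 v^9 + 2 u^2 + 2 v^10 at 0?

A_9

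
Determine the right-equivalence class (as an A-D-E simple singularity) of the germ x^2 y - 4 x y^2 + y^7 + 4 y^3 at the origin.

D_{8}

The Hessian of f at 0 has rank 0. Corank 2; j^3 = y*(x - 2*y)^2 has shape L^2 M (L != M), so D-series; mu = 8 gives D_8.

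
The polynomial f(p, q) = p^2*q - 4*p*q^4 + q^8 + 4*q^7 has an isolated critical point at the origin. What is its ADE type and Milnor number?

Type D_9, Milnor number mu = 9.

The Hessian of f at 0 is [[0, 0], [0, 0]] with rank 0, so corank 2. A Groebner basis of the Jacobian ideal J(f) in C{p,q} is {p^2*q^2, -p^2*q - p^2/2 + p*q^3, -p*q/2 + q^4, p^3}; counting standard monomials gives mu = 9. Corank 2; j^3 = p^2*q has shape L^2 M (L != M), so D-series; mu = 9 gives D_9.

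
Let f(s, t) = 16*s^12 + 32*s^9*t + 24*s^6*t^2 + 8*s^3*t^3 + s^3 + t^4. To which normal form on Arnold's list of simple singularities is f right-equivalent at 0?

E6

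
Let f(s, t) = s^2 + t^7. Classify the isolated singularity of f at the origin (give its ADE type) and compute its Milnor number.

Type A6, Milnor number mu = 6.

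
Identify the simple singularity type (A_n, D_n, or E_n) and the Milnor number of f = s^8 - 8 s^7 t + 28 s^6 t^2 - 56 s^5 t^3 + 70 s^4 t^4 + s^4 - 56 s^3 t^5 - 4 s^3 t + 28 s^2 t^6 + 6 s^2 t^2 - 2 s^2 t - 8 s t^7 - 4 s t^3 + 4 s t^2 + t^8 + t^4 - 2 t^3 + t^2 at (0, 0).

Type A_7, Milnor number mu = 7.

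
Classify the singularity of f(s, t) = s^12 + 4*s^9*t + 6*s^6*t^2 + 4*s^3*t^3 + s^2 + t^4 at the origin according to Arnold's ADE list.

The Hessian of f at 0 has rank 1. Corank 1: A-series; mu = 3 gives A_3.

A_3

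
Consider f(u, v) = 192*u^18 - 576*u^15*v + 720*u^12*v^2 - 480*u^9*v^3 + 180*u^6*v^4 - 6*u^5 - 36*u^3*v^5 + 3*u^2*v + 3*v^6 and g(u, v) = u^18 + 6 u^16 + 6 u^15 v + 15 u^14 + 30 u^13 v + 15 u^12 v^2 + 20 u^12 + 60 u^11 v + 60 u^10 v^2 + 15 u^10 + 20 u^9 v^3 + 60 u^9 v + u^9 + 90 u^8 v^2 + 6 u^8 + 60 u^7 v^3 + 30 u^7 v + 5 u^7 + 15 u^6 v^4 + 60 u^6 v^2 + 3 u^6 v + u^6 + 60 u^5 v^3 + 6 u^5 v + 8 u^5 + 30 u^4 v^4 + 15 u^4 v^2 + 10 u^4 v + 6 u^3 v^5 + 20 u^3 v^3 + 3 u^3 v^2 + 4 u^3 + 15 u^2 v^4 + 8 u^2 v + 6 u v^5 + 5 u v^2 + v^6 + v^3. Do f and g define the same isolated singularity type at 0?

The Hessian of f at 0 has rank 0. Corank 2; j^3 = 3*u^2*v has shape L^2 M (L != M), so D-series; mu = 7 gives D_7. The Hessian of g at 0 has rank 0. Corank 2; j^3 = (u + v)*(2*u + v)^2 has shape L^2 M (L != M), so D-series; mu = 7 gives D_7. Both have type D_7, hence right-equivalent.

Yes.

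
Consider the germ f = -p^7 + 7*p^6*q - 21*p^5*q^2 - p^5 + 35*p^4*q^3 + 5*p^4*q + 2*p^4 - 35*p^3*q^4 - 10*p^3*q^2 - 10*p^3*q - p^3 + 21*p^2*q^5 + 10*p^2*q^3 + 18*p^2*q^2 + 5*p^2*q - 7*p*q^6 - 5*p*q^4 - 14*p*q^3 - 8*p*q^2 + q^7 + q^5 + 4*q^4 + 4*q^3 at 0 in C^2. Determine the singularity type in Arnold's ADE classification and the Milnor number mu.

Type D8, Milnor number mu = 8.

The Hessian of f at 0 is [[0, 0], [0, 0]] with rank 0, so corank 2. A Groebner basis of the Jacobian ideal J(f) in C{p,q} is {5*p^2/4 + p*q^3 - 17*p*q^2/4 - 9*p*q/2 + 8*q^3 + 4*q^2, 17*p^2/20 - 49*p*q^2/20 - 31*p*q/10 + q^4 + 23*q^3/5 + 14*q^2/5, p^3 - 41*p^2/20 - 123*p*q^2/20 + 63*p*q/10 + 31*q^3/5 - 22*q^2/5, p^2*q - 7*p^2/20 - 61*p*q^2/20 + 11*p*q/10 + 12*q^3/5 - 4*q^2/5}; counting standard monomials gives mu = 8. Corank 2; j^3 = -(p - 2*q)^2*(p - q) has shape L^2 M (L != M), so D-series; mu = 8 gives D_8.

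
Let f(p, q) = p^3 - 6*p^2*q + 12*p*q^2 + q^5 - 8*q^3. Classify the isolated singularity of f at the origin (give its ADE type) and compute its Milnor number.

Type E_{8}, Milnor number mu = 8.

The Hessian of f at 0 has rank 0. Corank 2; j^3 = (p - 2*q)^3 is a perfect cube, so E-series; the 5-jet and mu = 8 give E_8.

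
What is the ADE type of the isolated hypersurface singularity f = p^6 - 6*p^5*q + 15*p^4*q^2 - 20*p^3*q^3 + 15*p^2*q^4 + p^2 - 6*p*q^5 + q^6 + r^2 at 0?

A_{5}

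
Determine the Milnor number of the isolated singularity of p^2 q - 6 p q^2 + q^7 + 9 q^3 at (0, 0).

8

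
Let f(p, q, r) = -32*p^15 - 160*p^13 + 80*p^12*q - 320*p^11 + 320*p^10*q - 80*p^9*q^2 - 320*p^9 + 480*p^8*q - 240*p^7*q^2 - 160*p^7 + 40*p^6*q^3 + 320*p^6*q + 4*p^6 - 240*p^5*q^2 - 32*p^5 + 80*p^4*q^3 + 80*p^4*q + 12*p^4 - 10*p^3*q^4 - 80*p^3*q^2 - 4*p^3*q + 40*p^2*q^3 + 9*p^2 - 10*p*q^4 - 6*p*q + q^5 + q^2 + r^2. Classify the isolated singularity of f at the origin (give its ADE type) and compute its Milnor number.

Type A_4, Milnor number mu = 4.

The Hessian of f at 0 has rank 2. Corank 1: A-series; mu = 4 gives A_4.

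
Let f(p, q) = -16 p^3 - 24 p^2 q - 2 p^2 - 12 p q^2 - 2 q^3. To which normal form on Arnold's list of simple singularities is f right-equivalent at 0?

A_{2}

The Hessian of f at 0 is [[-4, 0], [0, 0]] with rank 1, so corank 1. A Groebner basis of the Jacobian ideal J(f) in C{p,q} is {q^2, p}; counting standard monomials gives mu = 2. Corank 1: A-series; mu = 2 gives A_2.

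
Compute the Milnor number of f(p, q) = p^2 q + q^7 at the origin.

8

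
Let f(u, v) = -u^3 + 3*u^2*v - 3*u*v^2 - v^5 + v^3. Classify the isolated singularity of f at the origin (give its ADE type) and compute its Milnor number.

Type E_{8}, Milnor number mu = 8.

The Hessian of f at 0 has rank 0. Corank 2; j^3 = -(u - v)^3 is a perfect cube, so E-series; the 5-jet and mu = 8 give E_8.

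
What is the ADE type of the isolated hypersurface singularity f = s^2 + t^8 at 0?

The Hessian of f at 0 has rank 1. Corank 1: A-series; mu = 7 gives A_7.

A_{7}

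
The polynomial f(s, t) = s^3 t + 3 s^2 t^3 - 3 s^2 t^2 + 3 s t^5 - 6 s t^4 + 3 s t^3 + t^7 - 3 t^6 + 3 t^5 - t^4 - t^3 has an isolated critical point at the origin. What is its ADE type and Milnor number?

Type E_{7}, Milnor number mu = 7.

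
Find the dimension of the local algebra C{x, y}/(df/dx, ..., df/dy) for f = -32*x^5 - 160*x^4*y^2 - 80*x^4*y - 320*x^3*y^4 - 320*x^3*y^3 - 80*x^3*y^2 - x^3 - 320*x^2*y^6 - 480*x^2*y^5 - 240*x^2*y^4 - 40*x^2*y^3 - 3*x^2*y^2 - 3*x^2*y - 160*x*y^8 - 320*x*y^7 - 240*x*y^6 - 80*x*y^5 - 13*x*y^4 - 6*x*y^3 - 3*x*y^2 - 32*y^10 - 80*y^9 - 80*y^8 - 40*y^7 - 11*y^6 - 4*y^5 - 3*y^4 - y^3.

8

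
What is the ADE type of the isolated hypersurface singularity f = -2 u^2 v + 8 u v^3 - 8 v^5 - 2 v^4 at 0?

D5

The Hessian of f at 0 has rank 0. Corank 2; j^3 = -2*u^2*v has shape L^2 M (L != M), so D-series; mu = 5 gives D_5.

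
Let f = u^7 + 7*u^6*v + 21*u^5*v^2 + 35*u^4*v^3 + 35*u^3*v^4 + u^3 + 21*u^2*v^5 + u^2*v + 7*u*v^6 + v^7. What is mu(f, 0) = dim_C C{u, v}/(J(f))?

The Hessian of f at 0 is [[0, 0], [0, 0]] with rank 0, so corank 2. A Groebner basis of the Jacobian ideal J(f) in C{u,v} is {-u*v/7 + v^6, u*v^2, u^2 + u*v}; counting standard monomials gives mu = 8. Corank 2; j^3 = u^2*(u + v) has shape L^2 M (L != M), so D-series; mu = 8 gives D_8.

8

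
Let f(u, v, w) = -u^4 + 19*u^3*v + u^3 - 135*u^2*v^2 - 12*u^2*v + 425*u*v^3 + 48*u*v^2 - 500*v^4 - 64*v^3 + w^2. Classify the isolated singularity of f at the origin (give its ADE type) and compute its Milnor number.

Type E_{7}, Milnor number mu = 7.

The Hessian of f at 0 is [[0, 0, 0], [0, 0, 0], [0, 0, 2]] with rank 1, so corank 2. A Groebner basis of the Jacobian ideal J(f) in C{u,v,w} is {3*u^2 - 24*u*v + v^4 + v^3 + 48*v^2, u^3 - 108*u^2 + 864*u*v - 100*v^3 - 1728*v^2, u^2*v - 17*u^2 + 136*u*v - 65*v^3/3 - 272*v^2, -2*u^2 + u*v^2 + 16*u*v - 14*v^3/3 - 32*v^2, w}; counting standard monomials gives mu = 7. Corank 2; j^3 = (u - 4*v)^3 is a perfect cube, so E-series; the 4-jet and mu = 7 give E_7.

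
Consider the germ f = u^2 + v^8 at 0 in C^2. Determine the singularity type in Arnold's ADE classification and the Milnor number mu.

Type A7, Milnor number mu = 7.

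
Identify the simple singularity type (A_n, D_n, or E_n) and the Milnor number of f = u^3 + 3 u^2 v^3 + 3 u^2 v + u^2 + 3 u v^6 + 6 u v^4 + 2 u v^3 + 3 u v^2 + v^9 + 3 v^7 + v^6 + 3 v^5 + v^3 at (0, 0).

Type A_2, Milnor number mu = 2.

The Hessian of f at 0 has rank 1. Corank 1: A-series; mu = 2 gives A_2.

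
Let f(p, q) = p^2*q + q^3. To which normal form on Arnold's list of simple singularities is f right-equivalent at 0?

The Hessian of f at 0 has rank 0. Corank 2; j^3 = q*(p^2 + q^2) splits into three distinct lines over C (the quadratic factor has nonzero discriminant), so D_4.

D_4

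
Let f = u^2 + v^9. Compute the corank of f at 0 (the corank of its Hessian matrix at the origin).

1

Hessian at 0 has rank 1.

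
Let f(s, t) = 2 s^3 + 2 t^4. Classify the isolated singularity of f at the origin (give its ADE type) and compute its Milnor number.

The Hessian of f at 0 is [[0, 0], [0, 0]] with rank 0, so corank 2. A Groebner basis of the Jacobian ideal J(f) in C{s,t} is {t^3, s^2}; counting standard monomials gives mu = 6. Corank 2; j^3 = 2*s^3 is a perfect cube, so E-series; the 4-jet and mu = 6 give E_6.

Type E_6, Milnor number mu = 6.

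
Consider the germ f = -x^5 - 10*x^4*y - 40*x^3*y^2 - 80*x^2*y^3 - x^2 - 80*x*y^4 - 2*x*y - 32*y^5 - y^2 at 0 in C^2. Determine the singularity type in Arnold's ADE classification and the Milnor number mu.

The Hessian of f at 0 is [[-2, -2], [-2, -2]] with rank 1, so corank 1. A Groebner basis of the Jacobian ideal J(f) in C{x,y} is {y^4, x + y}; counting standard monomials gives mu = 4. Corank 1: A-series; mu = 4 gives A_4.

Type A_{4}, Milnor number mu = 4.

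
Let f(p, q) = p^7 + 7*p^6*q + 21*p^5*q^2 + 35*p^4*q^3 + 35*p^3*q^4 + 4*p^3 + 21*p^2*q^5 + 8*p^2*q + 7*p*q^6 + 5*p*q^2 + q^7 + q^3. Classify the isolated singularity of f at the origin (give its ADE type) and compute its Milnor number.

The Hessian of f at 0 is [[0, 0], [0, 0]] with rank 0, so corank 2. A Groebner basis of the Jacobian ideal J(f) in C{p,q} is {-128*p*q/7 + q^6 - 64*q^2/7, p*q^2 + q^3/2, p^2 + 3*p*q/2 + q^2/2}; counting standard monomials gives mu = 8. Corank 2; j^3 = (p + q)*(2*p + q)^2 has shape L^2 M (L != M), so D-series; mu = 8 gives D_8.

Type D_{8}, Milnor number mu = 8.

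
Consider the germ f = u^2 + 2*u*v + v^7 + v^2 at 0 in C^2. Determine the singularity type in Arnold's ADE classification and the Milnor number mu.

Type A6, Milnor number mu = 6.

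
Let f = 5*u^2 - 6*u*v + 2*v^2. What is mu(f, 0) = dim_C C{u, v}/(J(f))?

The Hessian of f at 0 has rank 2. Corank 0: nondegenerate Morse point, so A_1.

1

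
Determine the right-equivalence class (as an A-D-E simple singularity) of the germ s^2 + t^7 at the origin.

A6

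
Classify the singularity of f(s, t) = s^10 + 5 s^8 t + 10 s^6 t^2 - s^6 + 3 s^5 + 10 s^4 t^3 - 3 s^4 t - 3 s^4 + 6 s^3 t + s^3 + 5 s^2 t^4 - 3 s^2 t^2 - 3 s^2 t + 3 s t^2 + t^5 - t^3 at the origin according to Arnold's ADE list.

E_8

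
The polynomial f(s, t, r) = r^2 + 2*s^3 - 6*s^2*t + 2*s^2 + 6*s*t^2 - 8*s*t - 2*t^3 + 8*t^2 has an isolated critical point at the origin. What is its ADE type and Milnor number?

Type A2, Milnor number mu = 2.

The Hessian of f at 0 is [[4, -8, 0], [-8, 16, 0], [0, 0, 2]] with rank 2, so corank 1. A Groebner basis of the Jacobian ideal J(f) in C{s,t,r} is {t^2, s - 2*t, r}; counting standard monomials gives mu = 2. Corank 1: A-series; mu = 2 gives A_2.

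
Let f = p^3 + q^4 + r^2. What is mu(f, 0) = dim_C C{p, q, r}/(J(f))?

6

The Hessian of f at 0 has rank 1. Corank 2; j^3 = p^3 is a perfect cube, so E-series; the 4-jet and mu = 6 give E_6.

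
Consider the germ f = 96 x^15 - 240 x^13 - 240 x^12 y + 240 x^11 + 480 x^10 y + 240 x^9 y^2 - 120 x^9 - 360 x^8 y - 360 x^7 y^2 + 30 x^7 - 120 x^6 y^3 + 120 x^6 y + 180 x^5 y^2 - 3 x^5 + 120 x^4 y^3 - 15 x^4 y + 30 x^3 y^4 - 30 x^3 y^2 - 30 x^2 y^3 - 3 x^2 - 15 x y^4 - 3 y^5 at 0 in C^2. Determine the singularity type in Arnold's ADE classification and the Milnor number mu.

Type A_4, Milnor number mu = 4.

The Hessian of f at 0 is [[-6, 0], [0, 0]] with rank 1, so corank 1. A Groebner basis of the Jacobian ideal J(f) in C{x,y} is {y^4, x}; counting standard monomials gives mu = 4. Corank 1: A-series; mu = 4 gives A_4.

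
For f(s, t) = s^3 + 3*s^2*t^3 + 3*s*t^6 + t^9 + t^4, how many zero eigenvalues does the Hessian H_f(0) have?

Hessian at 0 has rank 0.

2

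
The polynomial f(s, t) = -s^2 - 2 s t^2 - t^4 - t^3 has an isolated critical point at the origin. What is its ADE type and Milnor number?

The Hessian of f at 0 has rank 1. Corank 1: A-series; mu = 2 gives A_2.

Type A_{2}, Milnor number mu = 2.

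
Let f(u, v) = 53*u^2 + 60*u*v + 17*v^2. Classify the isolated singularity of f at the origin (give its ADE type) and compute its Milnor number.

Type A1, Milnor number mu = 1.

The Hessian of f at 0 is [[106, 60], [60, 34]] with rank 2, so corank 0. A Groebner basis of the Jacobian ideal J(f) in C{u,v} is {u, v}; counting standard monomials gives mu = 1. Corank 0: nondegenerate Morse point, so A_1.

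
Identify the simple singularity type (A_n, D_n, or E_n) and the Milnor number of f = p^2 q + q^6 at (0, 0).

Type D_{7}, Milnor number mu = 7.

The Hessian of f at 0 has rank 0. Corank 2; j^3 = p^2*q has shape L^2 M (L != M), so D-series; mu = 7 gives D_7.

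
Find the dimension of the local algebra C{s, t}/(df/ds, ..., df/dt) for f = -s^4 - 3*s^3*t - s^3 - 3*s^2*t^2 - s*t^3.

The Hessian of f at 0 has rank 0. Corank 2; j^3 = -s^3 is a perfect cube, so E-series; the 4-jet and mu = 7 give E_7.

7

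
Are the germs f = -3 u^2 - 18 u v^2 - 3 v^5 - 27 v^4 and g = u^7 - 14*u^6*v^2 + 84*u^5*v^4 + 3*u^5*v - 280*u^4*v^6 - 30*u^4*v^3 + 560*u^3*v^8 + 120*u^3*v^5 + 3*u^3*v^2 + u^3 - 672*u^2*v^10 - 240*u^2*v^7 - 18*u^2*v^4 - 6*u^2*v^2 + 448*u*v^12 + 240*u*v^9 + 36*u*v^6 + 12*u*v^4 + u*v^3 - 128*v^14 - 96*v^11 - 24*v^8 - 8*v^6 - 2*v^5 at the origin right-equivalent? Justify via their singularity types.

The Hessian of f at 0 has rank 1. Corank 1: A-series; mu = 4 gives A_4. The Hessian of g at 0 has rank 0. Corank 2; j^3 = u^3 is a perfect cube, so E-series; the 4-jet and mu = 7 give E_7. f is A_4 but g is E_7, hence not right-equivalent.

No.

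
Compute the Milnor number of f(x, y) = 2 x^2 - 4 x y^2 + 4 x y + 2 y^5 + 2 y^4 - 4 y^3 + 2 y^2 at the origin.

4

The Hessian of f at 0 has rank 1. Corank 1: A-series; mu = 4 gives A_4.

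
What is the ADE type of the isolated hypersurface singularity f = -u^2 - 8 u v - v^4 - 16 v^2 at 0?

A_3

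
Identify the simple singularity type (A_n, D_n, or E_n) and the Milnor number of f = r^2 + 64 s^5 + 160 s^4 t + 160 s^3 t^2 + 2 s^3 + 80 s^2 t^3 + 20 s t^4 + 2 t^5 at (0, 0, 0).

Type E8, Milnor number mu = 8.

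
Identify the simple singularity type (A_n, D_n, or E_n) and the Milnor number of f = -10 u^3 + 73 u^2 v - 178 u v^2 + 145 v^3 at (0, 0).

The Hessian of f at 0 has rank 0. Corank 2; j^3 = -(2*u - 5*v)*(5*u^2 - 24*u*v + 29*v^2) splits into three distinct lines over C (the quadratic factor has nonzero discriminant), so D_4.

Type D_{4}, Milnor number mu = 4.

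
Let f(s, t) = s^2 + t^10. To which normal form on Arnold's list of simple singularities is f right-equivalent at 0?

The Hessian of f at 0 is [[2, 0], [0, 0]] with rank 1, so corank 1. A Groebner basis of the Jacobian ideal J(f) in C{s,t} is {t^9, s}; counting standard monomials gives mu = 9. Corank 1: A-series; mu = 9 gives A_9.

A_9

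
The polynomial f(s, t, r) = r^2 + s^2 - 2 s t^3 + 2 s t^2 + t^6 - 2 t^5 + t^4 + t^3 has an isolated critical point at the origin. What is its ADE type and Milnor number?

The Hessian of f at 0 is [[2, 0, 0], [0, 0, 0], [0, 0, 2]] with rank 2, so corank 1. A Groebner basis of the Jacobian ideal J(f) in C{s,t,r} is {t^2, s, r}; counting standard monomials gives mu = 2. Corank 1: A-series; mu = 2 gives A_2.

Type A2, Milnor number mu = 2.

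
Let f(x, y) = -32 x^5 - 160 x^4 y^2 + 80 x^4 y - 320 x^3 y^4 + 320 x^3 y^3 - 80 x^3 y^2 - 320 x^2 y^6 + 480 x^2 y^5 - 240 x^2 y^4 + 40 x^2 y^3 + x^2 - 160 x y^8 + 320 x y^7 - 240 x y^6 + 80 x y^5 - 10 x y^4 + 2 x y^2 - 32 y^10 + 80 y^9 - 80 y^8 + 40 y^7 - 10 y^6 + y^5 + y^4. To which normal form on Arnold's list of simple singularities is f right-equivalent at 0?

The Hessian of f at 0 has rank 1. Corank 1: A-series; mu = 4 gives A_4.

A_4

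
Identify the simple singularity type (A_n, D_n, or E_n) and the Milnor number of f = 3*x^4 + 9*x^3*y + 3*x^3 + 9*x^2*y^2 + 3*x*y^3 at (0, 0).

The Hessian of f at 0 is [[0, 0], [0, 0]] with rank 0, so corank 2. A Groebner basis of the Jacobian ideal J(f) in C{x,y} is {3*x^2 + y^4 + y^3, x^3, x^2*y - x^2 - y^3/3, 2*x^2 + x*y^2 + 2*y^3/3}; counting standard monomials gives mu = 7. Corank 2; j^3 = 3*x^3 is a perfect cube, so E-series; the 4-jet and mu = 7 give E_7.

Type E7, Milnor number mu = 7.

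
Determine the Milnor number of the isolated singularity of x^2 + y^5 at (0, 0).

4

The Hessian of f at 0 is [[2, 0], [0, 0]] with rank 1, so corank 1. A Groebner basis of the Jacobian ideal J(f) in C{x,y} is {y^4, x}; counting standard monomials gives mu = 4. Corank 1: A-series; mu = 4 gives A_4.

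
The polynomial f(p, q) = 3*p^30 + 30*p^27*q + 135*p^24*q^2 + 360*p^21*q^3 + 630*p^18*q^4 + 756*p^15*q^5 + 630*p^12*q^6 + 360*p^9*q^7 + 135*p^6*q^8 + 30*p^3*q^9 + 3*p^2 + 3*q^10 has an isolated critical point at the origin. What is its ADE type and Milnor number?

The Hessian of f at 0 has rank 1. Corank 1: A-series; mu = 9 gives A_9.

Type A_9, Milnor number mu = 9.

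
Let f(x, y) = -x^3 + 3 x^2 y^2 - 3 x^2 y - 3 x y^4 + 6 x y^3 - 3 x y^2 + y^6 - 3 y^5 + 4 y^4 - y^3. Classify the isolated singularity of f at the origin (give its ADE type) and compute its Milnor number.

Type E6, Milnor number mu = 6.

The Hessian of f at 0 is [[0, 0], [0, 0]] with rank 0, so corank 2. A Groebner basis of the Jacobian ideal J(f) in C{x,y} is {x^3 - 3*x^2/2 - 3*x*y - 3*y^2/2, x^2*y + x^2 + 2*x*y + y^2, -x^2/2 + x*y^2 - x*y - y^2/2, y^3}; counting standard monomials gives mu = 6. Corank 2; j^3 = -(x + y)^3 is a perfect cube, so E-series; the 4-jet and mu = 6 give E_6.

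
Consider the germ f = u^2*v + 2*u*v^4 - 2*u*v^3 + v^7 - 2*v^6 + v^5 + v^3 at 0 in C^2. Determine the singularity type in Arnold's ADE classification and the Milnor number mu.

The Hessian of f at 0 has rank 0. Corank 2; j^3 = v*(u^2 + v^2) splits into three distinct lines over C (the quadratic factor has nonzero discriminant), so D_4.

Type D4, Milnor number mu = 4.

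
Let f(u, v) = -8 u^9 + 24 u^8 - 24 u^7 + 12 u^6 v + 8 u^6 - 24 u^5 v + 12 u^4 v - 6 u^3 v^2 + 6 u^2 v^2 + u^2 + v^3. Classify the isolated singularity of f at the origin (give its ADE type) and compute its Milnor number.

Type A_2, Milnor number mu = 2.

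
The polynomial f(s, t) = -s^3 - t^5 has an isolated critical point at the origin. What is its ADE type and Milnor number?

Type E_8, Milnor number mu = 8.

The Hessian of f at 0 has rank 0. Corank 2; j^3 = -s^3 is a perfect cube, so E-series; the 5-jet and mu = 8 give E_8.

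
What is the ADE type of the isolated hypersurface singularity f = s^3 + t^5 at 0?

E_{8}

The Hessian of f at 0 has rank 0. Corank 2; j^3 = s^3 is a perfect cube, so E-series; the 5-jet and mu = 8 give E_8.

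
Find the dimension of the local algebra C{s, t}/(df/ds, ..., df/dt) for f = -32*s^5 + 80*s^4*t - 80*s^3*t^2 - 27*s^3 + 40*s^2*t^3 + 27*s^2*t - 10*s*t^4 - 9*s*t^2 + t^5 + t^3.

The Hessian of f at 0 is [[0, 0], [0, 0]] with rank 0, so corank 2. A Groebner basis of the Jacobian ideal J(f) in C{s,t} is {t^5, s*t^3 - 3*t^4/8, s^2 - 2*s*t/3 + t^2/9}; counting standard monomials gives mu = 8. Corank 2; j^3 = -(3*s - t)^3 is a perfect cube, so E-series; the 5-jet and mu = 8 give E_8.

8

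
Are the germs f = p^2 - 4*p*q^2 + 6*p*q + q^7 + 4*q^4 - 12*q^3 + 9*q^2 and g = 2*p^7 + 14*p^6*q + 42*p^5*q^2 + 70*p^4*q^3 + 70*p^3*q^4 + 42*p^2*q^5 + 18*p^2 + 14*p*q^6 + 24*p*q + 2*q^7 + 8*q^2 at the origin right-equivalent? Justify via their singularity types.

Yes.

The Hessian of f at 0 is [[2, 6], [6, 18]] with rank 1, so corank 1. A Groebner basis of the Jacobian ideal J(f) in C{p,q} is {p^3 + 9*p^2*q + 27*p^2/2 + 54*p*q + 81*p/4 + 243*q/4, -p/2 + q^2 - 3*q/2}; counting standard monomials gives mu = 6. Corank 1: A-series; mu = 6 gives A_6. The Hessian of g at 0 is [[36, 24], [24, 16]] with rank 1, so corank 1. A Groebner basis of the Jacobian ideal J(g) in C{p,q} is {q^6, p + 2*q/3}; counting standard monomials gives mu = 6. Corank 1: A-series; mu = 6 gives A_6. Both have type A_6, hence right-equivalent.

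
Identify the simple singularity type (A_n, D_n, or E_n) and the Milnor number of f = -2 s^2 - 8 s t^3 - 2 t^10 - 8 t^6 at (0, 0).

The Hessian of f at 0 has rank 1. Corank 1: A-series; mu = 9 gives A_9.

Type A_{9}, Milnor number mu = 9.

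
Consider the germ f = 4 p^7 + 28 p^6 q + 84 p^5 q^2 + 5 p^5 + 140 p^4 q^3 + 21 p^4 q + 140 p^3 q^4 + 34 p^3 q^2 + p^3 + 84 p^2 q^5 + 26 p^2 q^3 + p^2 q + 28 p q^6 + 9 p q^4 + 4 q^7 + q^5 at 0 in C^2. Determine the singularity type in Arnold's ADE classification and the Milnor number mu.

Type D_6, Milnor number mu = 6.

The Hessian of f at 0 has rank 0. Corank 2; j^3 = p^2*(p + q) has shape L^2 M (L != M), so D-series; mu = 6 gives D_6.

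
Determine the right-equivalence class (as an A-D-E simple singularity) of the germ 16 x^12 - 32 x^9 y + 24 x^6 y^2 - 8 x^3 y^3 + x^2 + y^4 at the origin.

A3

The Hessian of f at 0 is [[2, 0], [0, 0]] with rank 1, so corank 1. A Groebner basis of the Jacobian ideal J(f) in C{x,y} is {y^3, x}; counting standard monomials gives mu = 3. Corank 1: A-series; mu = 3 gives A_3.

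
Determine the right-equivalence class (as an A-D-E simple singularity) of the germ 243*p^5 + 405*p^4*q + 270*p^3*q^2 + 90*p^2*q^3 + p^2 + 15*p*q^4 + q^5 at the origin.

A_4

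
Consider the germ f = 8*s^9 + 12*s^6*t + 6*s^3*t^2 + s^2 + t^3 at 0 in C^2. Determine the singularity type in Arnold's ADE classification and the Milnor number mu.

Type A_2, Milnor number mu = 2.

The Hessian of f at 0 has rank 1. Corank 1: A-series; mu = 2 gives A_2.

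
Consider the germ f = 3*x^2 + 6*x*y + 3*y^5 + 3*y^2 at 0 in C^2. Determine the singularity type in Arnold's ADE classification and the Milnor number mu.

Type A4, Milnor number mu = 4.

The Hessian of f at 0 has rank 1. Corank 1: A-series; mu = 4 gives A_4.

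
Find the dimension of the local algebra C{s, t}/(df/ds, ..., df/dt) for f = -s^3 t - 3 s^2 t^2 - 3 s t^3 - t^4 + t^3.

7

The Hessian of f at 0 is [[0, 0], [0, 0]] with rank 0, so corank 2. A Groebner basis of the Jacobian ideal J(f) in C{s,t} is {s^3 - 3*s*t^2 - 3*t^2, s^2*t + 2*s*t^2, t^3}; counting standard monomials gives mu = 7. Corank 2; j^3 = t^3 is a perfect cube, so E-series; the 4-jet and mu = 7 give E_7.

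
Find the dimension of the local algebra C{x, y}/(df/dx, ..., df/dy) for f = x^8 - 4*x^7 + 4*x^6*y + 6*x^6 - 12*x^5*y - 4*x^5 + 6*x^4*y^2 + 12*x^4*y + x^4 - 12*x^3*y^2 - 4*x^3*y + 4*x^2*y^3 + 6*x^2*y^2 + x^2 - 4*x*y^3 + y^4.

3

The Hessian of f at 0 is [[2, 0], [0, 0]] with rank 1, so corank 1. A Groebner basis of the Jacobian ideal J(f) in C{x,y} is {y^3, x}; counting standard monomials gives mu = 3. Corank 1: A-series; mu = 3 gives A_3.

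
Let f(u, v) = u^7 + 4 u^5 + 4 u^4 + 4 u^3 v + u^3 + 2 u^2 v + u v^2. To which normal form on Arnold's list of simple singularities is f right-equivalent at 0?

The Hessian of f at 0 is [[0, 0], [0, 0]] with rank 0, so corank 2. A Groebner basis of the Jacobian ideal J(f) in C{u,v} is {-23*u^2/20 + u*v^3 + 27*u*v^2/5 - 87*u*v/20 + 13*v^3/10 - 16*v^2/5, 31*u^2/10 - 161*u*v^2/10 + 119*u*v/10 + v^4 - 47*v^3/10 + 44*v^2/5, u^3 + u^2/2 + u*v/2, u^2*v - 7*u^2/10 + 21*u*v^2/5 - 23*u*v/10 + 7*v^3/5 - 8*v^2/5}; counting standard monomials gives mu = 8. Corank 2; j^3 = u*(u + v)^2 has shape L^2 M (L != M), so D-series; mu = 8 gives D_8.

D_8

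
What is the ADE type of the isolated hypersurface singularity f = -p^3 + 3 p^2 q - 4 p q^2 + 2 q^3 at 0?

The Hessian of f at 0 has rank 0. Corank 2; j^3 = -(p - q)*(p^2 - 2*p*q + 2*q^2) splits into three distinct lines over C (the quadratic factor has nonzero discriminant), so D_4.

D_{4}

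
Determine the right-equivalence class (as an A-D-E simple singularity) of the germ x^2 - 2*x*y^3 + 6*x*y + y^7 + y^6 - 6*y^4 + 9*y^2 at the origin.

A_{6}

The Hessian of f at 0 has rank 1. Corank 1: A-series; mu = 6 gives A_6.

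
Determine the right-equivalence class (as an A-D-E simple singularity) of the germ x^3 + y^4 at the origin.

E_6

The Hessian of f at 0 is [[0, 0], [0, 0]] with rank 0, so corank 2. A Groebner basis of the Jacobian ideal J(f) in C{x,y} is {y^3, x^2}; counting standard monomials gives mu = 6. Corank 2; j^3 = x^3 is a perfect cube, so E-series; the 4-jet and mu = 6 give E_6.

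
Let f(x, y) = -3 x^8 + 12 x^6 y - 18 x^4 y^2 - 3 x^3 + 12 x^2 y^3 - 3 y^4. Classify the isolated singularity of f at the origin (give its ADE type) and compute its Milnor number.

The Hessian of f at 0 has rank 0. Corank 2; j^3 = -3*x^3 is a perfect cube, so E-series; the 4-jet and mu = 6 give E_6.

Type E_6, Milnor number mu = 6.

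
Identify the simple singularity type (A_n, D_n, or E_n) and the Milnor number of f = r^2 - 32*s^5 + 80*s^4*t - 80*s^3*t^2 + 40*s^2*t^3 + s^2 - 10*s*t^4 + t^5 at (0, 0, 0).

Type A_4, Milnor number mu = 4.

The Hessian of f at 0 is [[2, 0, 0], [0, 0, 0], [0, 0, 2]] with rank 2, so corank 1. A Groebner basis of the Jacobian ideal J(f) in C{s,t,r} is {t^4, s, r}; counting standard monomials gives mu = 4. Corank 1: A-series; mu = 4 gives A_4.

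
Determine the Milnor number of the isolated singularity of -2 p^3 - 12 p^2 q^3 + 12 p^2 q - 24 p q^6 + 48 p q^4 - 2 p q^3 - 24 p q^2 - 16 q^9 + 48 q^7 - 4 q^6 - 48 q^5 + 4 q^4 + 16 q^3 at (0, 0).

7

The Hessian of f at 0 is [[0, 0], [0, 0]] with rank 0, so corank 2. A Groebner basis of the Jacobian ideal J(f) in C{p,q} is {p^3 - 6*p^2*q - 48*p^2 + 192*p*q - 192*q^2, 6*p^2 + p*q^2 - 24*p*q + 24*q^2, 3*p^2 - 12*p*q + q^3 + 12*q^2}; counting standard monomials gives mu = 7. Corank 2; j^3 = -2*(p - 2*q)^3 is a perfect cube, so E-series; the 4-jet and mu = 7 give E_7.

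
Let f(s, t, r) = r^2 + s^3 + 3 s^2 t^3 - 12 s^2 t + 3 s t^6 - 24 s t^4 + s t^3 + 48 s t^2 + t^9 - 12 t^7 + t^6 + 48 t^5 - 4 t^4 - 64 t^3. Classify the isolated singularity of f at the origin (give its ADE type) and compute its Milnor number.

The Hessian of f at 0 has rank 1. Corank 2; j^3 = (s - 4*t)^3 is a perfect cube, so E-series; the 4-jet and mu = 7 give E_7.

Type E7, Milnor number mu = 7.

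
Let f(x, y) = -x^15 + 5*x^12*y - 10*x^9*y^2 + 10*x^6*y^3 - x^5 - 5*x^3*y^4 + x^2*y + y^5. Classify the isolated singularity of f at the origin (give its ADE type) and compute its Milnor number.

Type D_{6}, Milnor number mu = 6.

The Hessian of f at 0 has rank 0. Corank 2; j^3 = x^2*y has shape L^2 M (L != M), so D-series; mu = 6 gives D_6.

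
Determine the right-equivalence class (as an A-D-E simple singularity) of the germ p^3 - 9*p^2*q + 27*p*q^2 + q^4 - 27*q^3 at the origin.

The Hessian of f at 0 has rank 0. Corank 2; j^3 = (p - 3*q)^3 is a perfect cube, so E-series; the 4-jet and mu = 6 give E_6.

E_{6}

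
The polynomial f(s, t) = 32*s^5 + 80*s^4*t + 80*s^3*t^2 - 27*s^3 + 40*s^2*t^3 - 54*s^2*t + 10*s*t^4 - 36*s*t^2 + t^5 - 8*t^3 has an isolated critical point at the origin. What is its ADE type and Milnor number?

Type E_8, Milnor number mu = 8.

The Hessian of f at 0 has rank 0. Corank 2; j^3 = -(3*s + 2*t)^3 is a perfect cube, so E-series; the 5-jet and mu = 8 give E_8.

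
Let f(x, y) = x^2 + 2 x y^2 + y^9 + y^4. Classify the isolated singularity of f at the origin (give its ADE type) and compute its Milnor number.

The Hessian of f at 0 has rank 1. Corank 1: A-series; mu = 8 gives A_8.

Type A_{8}, Milnor number mu = 8.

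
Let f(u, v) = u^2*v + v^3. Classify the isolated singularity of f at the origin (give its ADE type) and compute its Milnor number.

The Hessian of f at 0 has rank 0. Corank 2; j^3 = v*(u^2 + v^2) splits into three distinct lines over C (the quadratic factor has nonzero discriminant), so D_4.

Type D_4, Milnor number mu = 4.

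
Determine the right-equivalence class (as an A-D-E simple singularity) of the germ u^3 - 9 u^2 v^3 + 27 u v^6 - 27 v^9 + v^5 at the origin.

E_8

The Hessian of f at 0 is [[0, 0], [0, 0]] with rank 0, so corank 2. A Groebner basis of the Jacobian ideal J(f) in C{u,v} is {-u^2/6 + u*v^3, v^4, u^3, u^2*v}; counting standard monomials gives mu = 8. Corank 2; j^3 = u^3 is a perfect cube, so E-series; the 5-jet and mu = 8 give E_8.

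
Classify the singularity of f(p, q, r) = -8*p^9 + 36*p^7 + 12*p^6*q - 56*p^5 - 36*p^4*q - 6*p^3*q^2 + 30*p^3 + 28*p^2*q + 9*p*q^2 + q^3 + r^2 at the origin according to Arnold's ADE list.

D_{4}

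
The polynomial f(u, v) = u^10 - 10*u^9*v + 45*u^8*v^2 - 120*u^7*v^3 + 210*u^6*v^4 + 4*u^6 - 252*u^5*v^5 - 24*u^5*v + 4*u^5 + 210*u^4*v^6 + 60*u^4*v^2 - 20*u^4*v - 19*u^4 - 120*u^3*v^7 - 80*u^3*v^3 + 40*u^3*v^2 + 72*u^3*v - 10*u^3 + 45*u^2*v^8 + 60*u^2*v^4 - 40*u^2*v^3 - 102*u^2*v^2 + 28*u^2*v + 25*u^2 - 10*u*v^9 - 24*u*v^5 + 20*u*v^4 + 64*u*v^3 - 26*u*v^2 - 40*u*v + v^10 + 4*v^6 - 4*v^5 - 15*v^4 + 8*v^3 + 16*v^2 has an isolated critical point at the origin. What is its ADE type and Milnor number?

Type A9, Milnor number mu = 9.

The Hessian of f at 0 is [[50, -40], [-40, 32]] with rank 1, so corank 1. A Groebner basis of the Jacobian ideal J(f) in C{u,v} is {u^2*v^2 - 157885*u^2*v/48 + 128595*u^2/16 + 72455*u*v^2/12 - 223975*u*v/16 - 799675*u/48 - 44481*v^3/16 + 297035*v^2/48 + 159935*v/12, -178349*u^2*v/48 + 292977*u^2/32 + u*v^3 + 81847*u*v^2/12 - 254545*u*v/16 - 1804105*u/96 - 50249*v^3/16 + 673733*v^2/96 + 360821*v/24, -200513*u^2*v/48 + 166069*u^2/16 + 92023*u*v^2/12 - 287835*u*v/16 - 1012685*u/48 + v^4 - 56501*v^3/16 + 380053*v^2/48 + 202537*v/12, u^3 - 3*u^2*v + u^2/2 + 3*u*v^2 - u*v - 5*u/2 - v^3 + v^2/2 + 2*v}; counting standard monomials gives mu = 9. Corank 1: A-series; mu = 9 gives A_9.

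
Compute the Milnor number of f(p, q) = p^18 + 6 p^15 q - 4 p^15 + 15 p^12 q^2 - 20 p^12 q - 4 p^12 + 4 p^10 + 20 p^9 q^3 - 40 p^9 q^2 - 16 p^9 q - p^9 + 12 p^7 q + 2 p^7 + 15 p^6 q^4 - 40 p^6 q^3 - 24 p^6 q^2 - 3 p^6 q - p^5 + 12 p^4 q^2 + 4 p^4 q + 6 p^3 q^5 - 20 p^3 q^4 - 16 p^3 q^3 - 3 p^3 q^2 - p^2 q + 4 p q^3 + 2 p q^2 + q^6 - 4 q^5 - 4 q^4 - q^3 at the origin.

The Hessian of f at 0 is [[0, 0], [0, 0]] with rank 0, so corank 2. A Groebner basis of the Jacobian ideal J(f) in C{p,q} is {-p^2/3 + p*q + q^4 - 2*q^3/3 - 2*q^2/3, p^3 - 3*p^2/2 + 3*p*q - q^3 - 3*q^2/2, p^2*q - 17*p^2/15 + 14*p*q/5 - 31*q^3/15 - 5*q^2/3, -19*p^2/30 + p*q^2 + 9*p*q/5 - 31*q^3/15 - 7*q^2/6}; counting standard monomials gives mu = 7. Corank 2; j^3 = -q*(p - q)^2 has shape L^2 M (L != M), so D-series; mu = 7 gives D_7.

7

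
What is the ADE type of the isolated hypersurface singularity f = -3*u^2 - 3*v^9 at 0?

A_{8}

The Hessian of f at 0 has rank 1. Corank 1: A-series; mu = 8 gives A_8.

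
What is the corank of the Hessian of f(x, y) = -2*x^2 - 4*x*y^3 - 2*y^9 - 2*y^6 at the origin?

1

Hessian at 0 has rank 1.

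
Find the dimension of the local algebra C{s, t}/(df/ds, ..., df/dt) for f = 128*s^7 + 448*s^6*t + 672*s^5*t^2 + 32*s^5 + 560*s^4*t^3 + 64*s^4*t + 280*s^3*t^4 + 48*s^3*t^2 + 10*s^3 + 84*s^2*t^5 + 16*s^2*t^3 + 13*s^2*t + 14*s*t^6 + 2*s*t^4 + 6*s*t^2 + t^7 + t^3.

4

The Hessian of f at 0 has rank 0. Corank 2; j^3 = (2*s + t)*(5*s^2 + 4*s*t + t^2) splits into three distinct lines over C (the quadratic factor has nonzero discriminant), so D_4.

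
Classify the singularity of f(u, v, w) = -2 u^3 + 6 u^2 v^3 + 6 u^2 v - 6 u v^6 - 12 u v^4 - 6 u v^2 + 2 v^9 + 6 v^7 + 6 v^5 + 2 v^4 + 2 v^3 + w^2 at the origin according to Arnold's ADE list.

E6

The Hessian of f at 0 has rank 1. Corank 2; j^3 = -2*(u - v)^3 is a perfect cube, so E-series; the 4-jet and mu = 6 give E_6.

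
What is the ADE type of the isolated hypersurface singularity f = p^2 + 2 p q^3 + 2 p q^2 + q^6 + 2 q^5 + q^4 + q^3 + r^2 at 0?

A_2

The Hessian of f at 0 is [[2, 0, 0], [0, 0, 0], [0, 0, 2]] with rank 2, so corank 1. A Groebner basis of the Jacobian ideal J(f) in C{p,q,r} is {q^2, p, r}; counting standard monomials gives mu = 2. Corank 1: A-series; mu = 2 gives A_2.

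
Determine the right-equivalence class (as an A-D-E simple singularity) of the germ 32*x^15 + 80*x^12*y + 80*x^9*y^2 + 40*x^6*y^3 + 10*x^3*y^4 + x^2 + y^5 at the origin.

The Hessian of f at 0 has rank 1. Corank 1: A-series; mu = 4 gives A_4.

A_4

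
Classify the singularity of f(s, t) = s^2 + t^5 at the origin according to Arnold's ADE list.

A_4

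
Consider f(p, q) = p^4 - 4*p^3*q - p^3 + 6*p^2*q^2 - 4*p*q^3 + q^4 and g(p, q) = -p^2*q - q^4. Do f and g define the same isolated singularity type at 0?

No.

The Hessian of f at 0 is [[0, 0], [0, 0]] with rank 0, so corank 2. A Groebner basis of the Jacobian ideal J(f) in C{p,q} is {q^4, p*q^2 - q^3/3, p^2}; counting standard monomials gives mu = 6. Corank 2; j^3 = -p^3 is a perfect cube, so E-series; the 4-jet and mu = 6 give E_6. The Hessian of g at 0 is [[0, 0], [0, 0]] with rank 0, so corank 2. A Groebner basis of the Jacobian ideal J(g) in C{p,q} is {p^3, p^2/4 + q^3, p*q}; counting standard monomials gives mu = 5. Corank 2; j^3 = -p^2*q has shape L^2 M (L != M), so D-series; mu = 5 gives D_5. f is E_6 but g is D_5, hence not right-equivalent.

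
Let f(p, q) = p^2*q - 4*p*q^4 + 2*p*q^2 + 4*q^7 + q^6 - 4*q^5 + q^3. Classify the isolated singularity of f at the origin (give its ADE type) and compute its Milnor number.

Type D7, Milnor number mu = 7.

The Hessian of f at 0 is [[0, 0], [0, 0]] with rank 0, so corank 2. A Groebner basis of the Jacobian ideal J(f) in C{p,q} is {-p*q/2 + q^4 - q^2/2, p^3 + p^2 + 2*p*q + q^3 + q^2, p^2*q - 2*p^2/3 - 4*p*q/3 - q^3 - 2*q^2/3, p^2/3 + p*q^2 + 2*p*q/3 + q^3 + q^2/3}; counting standard monomials gives mu = 7. Corank 2; j^3 = q*(p + q)^2 has shape L^2 M (L != M), so D-series; mu = 7 gives D_7.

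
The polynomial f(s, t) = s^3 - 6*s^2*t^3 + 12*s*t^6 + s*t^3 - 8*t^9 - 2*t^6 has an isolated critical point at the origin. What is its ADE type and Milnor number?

The Hessian of f at 0 has rank 0. Corank 2; j^3 = s^3 is a perfect cube, so E-series; the 4-jet and mu = 7 give E_7.

Type E7, Milnor number mu = 7.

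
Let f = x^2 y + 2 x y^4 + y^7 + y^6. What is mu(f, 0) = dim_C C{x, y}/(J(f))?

7

The Hessian of f at 0 has rank 0. Corank 2; j^3 = x^2*y has shape L^2 M (L != M), so D-series; mu = 7 gives D_7.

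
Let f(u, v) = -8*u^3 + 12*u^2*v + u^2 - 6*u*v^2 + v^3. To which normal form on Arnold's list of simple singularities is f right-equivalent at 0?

A_{2}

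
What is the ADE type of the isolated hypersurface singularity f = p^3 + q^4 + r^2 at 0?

E_{6}

The Hessian of f at 0 is [[0, 0, 0], [0, 0, 0], [0, 0, 2]] with rank 1, so corank 2. A Groebner basis of the Jacobian ideal J(f) in C{p,q,r} is {q^3, p^2, r}; counting standard monomials gives mu = 6. Corank 2; j^3 = p^3 is a perfect cube, so E-series; the 4-jet and mu = 6 give E_6.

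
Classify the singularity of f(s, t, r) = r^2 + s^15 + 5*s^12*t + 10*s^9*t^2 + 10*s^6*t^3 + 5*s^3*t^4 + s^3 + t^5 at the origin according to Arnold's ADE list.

E_{8}

The Hessian of f at 0 is [[0, 0, 0], [0, 0, 0], [0, 0, 2]] with rank 1, so corank 2. A Groebner basis of the Jacobian ideal J(f) in C{s,t,r} is {t^4, s^2, r}; counting standard monomials gives mu = 8. Corank 2; j^3 = s^3 is a perfect cube, so E-series; the 5-jet and mu = 8 give E_8.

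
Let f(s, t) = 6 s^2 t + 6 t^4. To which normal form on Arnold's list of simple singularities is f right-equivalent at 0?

D_5

The Hessian of f at 0 is [[0, 0], [0, 0]] with rank 0, so corank 2. A Groebner basis of the Jacobian ideal J(f) in C{s,t} is {s^3, s^2/4 + t^3, s*t}; counting standard monomials gives mu = 5. Corank 2; j^3 = 6*s^2*t has shape L^2 M (L != M), so D-series; mu = 5 gives D_5.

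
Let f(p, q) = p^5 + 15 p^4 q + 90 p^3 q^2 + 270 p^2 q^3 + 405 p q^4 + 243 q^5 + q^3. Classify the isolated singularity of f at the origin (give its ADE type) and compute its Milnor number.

Type E_{8}, Milnor number mu = 8.

The Hessian of f at 0 is [[0, 0], [0, 0]] with rank 0, so corank 2. A Groebner basis of the Jacobian ideal J(f) in C{p,q} is {p^4 + 12*p^3*q, q^2}; counting standard monomials gives mu = 8. Corank 2; j^3 = q^3 is a perfect cube, so E-series; the 5-jet and mu = 8 give E_8.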